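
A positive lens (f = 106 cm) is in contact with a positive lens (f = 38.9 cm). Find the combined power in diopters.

P₁ = 1/f₁ = 1/(1.06 m) = +0.9434 D; P₂ = 1/f₂ = 1/(0.389 m) = +2.571 D.
For thin lenses in contact, P = P₁ + P₂ = (+0.9434) + (+2.571) = +3.51 D.

P = +3.51 D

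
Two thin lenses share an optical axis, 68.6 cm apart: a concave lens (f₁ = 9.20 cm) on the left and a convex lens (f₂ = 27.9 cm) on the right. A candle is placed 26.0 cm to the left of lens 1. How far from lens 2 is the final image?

44.3 cm

Lens 1 is diverging, so f₁ = −9.20 cm.
Lens 1: 1/d_i1 = 1/f₁ − 1/d_o1 = 1/(-9.20) − 1/(26.0) = -0.1472, so d_i1 = -6.795 cm.
The intermediate image is 6.795 cm to the left of lens 1 (virtual), which is 68.6 − (-6.795) = 75.39 cm to the left of lens 2, so d_o2 = +75.39 cm.
Lens 2: 1/d_i2 = 1/f₂ − 1/d_o2 = 1/(27.9) − 1/(75.39) = 0.02258, so d_i2 = 44.3 cm.
The final image is real, 44.3 cm to the right of lens 2 (overall magnification ≈ -0.15).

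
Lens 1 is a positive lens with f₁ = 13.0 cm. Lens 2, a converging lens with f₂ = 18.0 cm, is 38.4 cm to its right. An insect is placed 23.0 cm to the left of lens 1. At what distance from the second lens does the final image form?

16.1 cm

Lens 1: 1/d_i1 = 1/f₁ − 1/d_o1 = 1/(13.0) − 1/(23.0) = 0.03344, so d_i1 = 29.90 cm.
The intermediate image is 29.90 cm to the right of lens 1, which is 38.4 − (29.90) = 8.500 cm to the left of lens 2, so d_o2 = +8.500 cm.
Lens 2: 1/d_i2 = 1/f₂ − 1/d_o2 = 1/(18.0) − 1/(8.500) = -0.06209, so d_i2 = -16.1 cm.
The final image is virtual, 16.1 cm to the left of lens 2 (overall magnification ≈ -2.5).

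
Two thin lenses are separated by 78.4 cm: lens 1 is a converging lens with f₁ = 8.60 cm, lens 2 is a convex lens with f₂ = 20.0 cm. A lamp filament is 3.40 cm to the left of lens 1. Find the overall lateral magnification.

Lens 1: 1/d_i1 = 1/(8.60) − 1/(3.40) = -0.1778, so d_i1 = -5.623 cm; m₁ = −d_i1/d_o1 = +1.654.
d_o2 = 78.4 − (-5.623) = 84.02 cm.
Lens 2: 1/d_i2 = 1/(20.0) − 1/(84.02) = 0.03810, so d_i2 = 26.25 cm; m₂ = −d_i2/d_o2 = -0.3124.
m = m₁·m₂ = (+1.654)(-0.3124) = -0.517.

m = -0.517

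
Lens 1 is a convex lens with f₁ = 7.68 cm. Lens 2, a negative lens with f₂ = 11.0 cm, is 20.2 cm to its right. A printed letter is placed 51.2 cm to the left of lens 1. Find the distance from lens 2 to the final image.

5.54 cm

Lens 1: 1/d_i1 = 1/f₁ − 1/d_o1 = 1/(7.68) − 1/(51.2) = 0.1107, so d_i1 = 9.035 cm.
The intermediate image is 9.035 cm to the right of lens 1, which is 20.2 − (9.035) = 11.16 cm to the left of lens 2, so d_o2 = +11.16 cm.
Lens 2 is diverging, so f₂ = −11.0 cm.
Lens 2: 1/d_i2 = 1/f₂ − 1/d_o2 = 1/(-11.0) − 1/(11.16) = -0.1805, so d_i2 = -5.54 cm.
The final image is virtual, 5.54 cm to the left of lens 2 (overall magnification ≈ -0.088).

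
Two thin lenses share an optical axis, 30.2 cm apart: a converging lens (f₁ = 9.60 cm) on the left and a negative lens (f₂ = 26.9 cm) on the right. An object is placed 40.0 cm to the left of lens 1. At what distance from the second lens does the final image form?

10.6 cm

Lens 1: 1/d_i1 = 1/f₁ − 1/d_o1 = 1/(9.60) − 1/(40.0) = 0.07917, so d_i1 = 12.63 cm.
The intermediate image is 12.63 cm to the right of lens 1, which is 30.2 − (12.63) = 17.57 cm to the left of lens 2, so d_o2 = +17.57 cm.
Lens 2 is diverging, so f₂ = −26.9 cm.
Lens 2: 1/d_i2 = 1/f₂ − 1/d_o2 = 1/(-26.9) − 1/(17.57) = -0.09409, so d_i2 = -10.6 cm.
The final image is virtual, 10.6 cm to the left of lens 2 (overall magnification ≈ -0.19).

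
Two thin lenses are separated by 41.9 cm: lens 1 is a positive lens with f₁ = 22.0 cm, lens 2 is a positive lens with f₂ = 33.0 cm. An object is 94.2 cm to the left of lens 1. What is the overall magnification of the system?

m = -0.508

Lens 1: 1/d_i1 = 1/(22.0) − 1/(94.2) = 0.03484, so d_i1 = 28.70 cm; m₁ = −d_i1/d_o1 = -0.3047.
d_o2 = 41.9 − (28.70) = 13.20 cm.
Lens 2: 1/d_i2 = 1/(33.0) − 1/(13.20) = -0.04545, so d_i2 = -22.00 cm; m₂ = −d_i2/d_o2 = +1.667.
m = m₁·m₂ = (-0.3047)(+1.667) = -0.508.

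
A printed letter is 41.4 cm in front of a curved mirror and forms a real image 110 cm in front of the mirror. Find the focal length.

Real image ⇒ d_i = +110 cm.
1/f = 1/d_o + 1/d_i = 1/(41.4) + 1/(110) = 0.03325, so f = 30.1 cm.
Since f is positive, the curved mirror is concave.

f = 30.1 cm (concave)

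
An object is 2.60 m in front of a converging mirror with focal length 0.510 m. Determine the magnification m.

m = -0.244

1/d_i = 1/f − 1/d_o = 1/(0.5100) − 1/(2.60) = 1.576, so d_i = 0.6344 m.
m = −d_i/d_o = −(0.6344)/(2.60) = -0.244.
The image is real, inverted and reduced, in front of the mirror.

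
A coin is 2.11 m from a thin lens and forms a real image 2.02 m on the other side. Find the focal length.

f = 1.03 m (converging)

Real image ⇒ d_i = +2.02 m.
1/f = 1/d_o + 1/d_i = 1/(2.11) + 1/(2.02) = 0.9690, so f = 1.03 m.
Since f is positive, the thin lens is converging.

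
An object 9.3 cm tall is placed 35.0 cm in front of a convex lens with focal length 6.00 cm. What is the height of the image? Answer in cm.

1.92 cm

1/d_i = 1/f − 1/d_o = 1/(6.000) − 1/(35.0) = 0.1381, so d_i = 7.241 cm.
m = −d_i/d_o = -0.2069.
|h_i| = |m|·h_o = 0.2069 × 9.3 = 1.92 cm. The image is real, inverted and reduced, on the far side of the lens.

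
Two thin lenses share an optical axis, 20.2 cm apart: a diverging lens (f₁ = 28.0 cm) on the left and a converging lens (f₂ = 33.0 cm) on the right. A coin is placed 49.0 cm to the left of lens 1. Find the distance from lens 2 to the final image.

Lens 1 is diverging, so f₁ = −28.0 cm.
Lens 1: 1/d_i1 = 1/f₁ − 1/d_o1 = 1/(-28.0) − 1/(49.0) = -0.05612, so d_i1 = -17.82 cm.
The intermediate image is 17.82 cm to the left of lens 1 (virtual), which is 20.2 − (-17.82) = 38.02 cm to the left of lens 2, so d_o2 = +38.02 cm.
Lens 2: 1/d_i2 = 1/f₂ − 1/d_o2 = 1/(33.0) − 1/(38.02) = 0.004001, so d_i2 = 250 cm.
The final image is real, 250 cm to the right of lens 2 (overall magnification ≈ -2.4).

250 cm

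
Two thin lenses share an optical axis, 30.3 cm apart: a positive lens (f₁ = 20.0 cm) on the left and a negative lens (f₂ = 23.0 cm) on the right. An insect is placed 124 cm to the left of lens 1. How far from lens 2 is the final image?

Lens 1: 1/d_i1 = 1/f₁ − 1/d_o1 = 1/(20.0) − 1/(124) = 0.04194, so d_i1 = 23.85 cm.
The intermediate image is 23.85 cm to the right of lens 1, which is 30.3 − (23.85) = 6.450 cm to the left of lens 2, so d_o2 = +6.450 cm.
Lens 2 is diverging, so f₂ = −23.0 cm.
Lens 2: 1/d_i2 = 1/f₂ − 1/d_o2 = 1/(-23.0) − 1/(6.450) = -0.1985, so d_i2 = -5.04 cm.
The final image is virtual, 5.04 cm to the left of lens 2 (overall magnification ≈ -0.15).

5.04 cm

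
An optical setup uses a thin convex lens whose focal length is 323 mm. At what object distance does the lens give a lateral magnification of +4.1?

m = −d_i/d_o ⇒ d_i = −m·d_o.
1/f = 1/d_o + 1/d_i = 1/d_o − 1/(m·d_o) = (1 − 1/m)/d_o, so d_o = f(1 − 1/m) = (323.0)(1 − 1/(+4.1)) = 244 mm.

244 mm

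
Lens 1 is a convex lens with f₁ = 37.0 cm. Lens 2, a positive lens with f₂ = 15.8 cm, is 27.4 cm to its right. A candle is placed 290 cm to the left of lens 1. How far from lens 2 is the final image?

Lens 1: 1/d_i1 = 1/f₁ − 1/d_o1 = 1/(37.0) − 1/(290) = 0.02358, so d_i1 = 42.41 cm.
The intermediate image is 42.41 cm to the right of lens 1, which lies 15.01 cm to the right of lens 2 — a virtual object — so d_o2 = −15.01 cm.
Lens 2: 1/d_i2 = 1/f₂ − 1/d_o2 = 1/(15.8) − 1/(-15.01) = 0.1299, so d_i2 = 7.70 cm.
The final image is real, 7.70 cm to the right of lens 2 (overall magnification ≈ -0.075).

7.70 cm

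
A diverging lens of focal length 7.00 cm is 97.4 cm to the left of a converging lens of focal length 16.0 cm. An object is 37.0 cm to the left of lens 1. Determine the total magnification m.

m = -0.0292

f₁ = −7.00 cm (diverging).
Lens 1: 1/d_i1 = 1/(-7.00) − 1/(37.0) = -0.1699, so d_i1 = -5.886 cm; m₁ = −d_i1/d_o1 = +0.1591.
d_o2 = 97.4 − (-5.886) = 103.3 cm.
Lens 2: 1/d_i2 = 1/(16.0) − 1/(103.3) = 0.05282, so d_i2 = 18.93 cm; m₂ = −d_i2/d_o2 = -0.1833.
m = m₁·m₂ = (+0.1591)(-0.1833) = -0.0292.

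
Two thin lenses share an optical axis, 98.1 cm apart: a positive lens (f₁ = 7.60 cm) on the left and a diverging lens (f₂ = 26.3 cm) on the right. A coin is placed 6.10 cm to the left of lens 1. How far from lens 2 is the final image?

Lens 1: 1/d_i1 = 1/f₁ − 1/d_o1 = 1/(7.60) − 1/(6.10) = -0.03236, so d_i1 = -30.91 cm.
The intermediate image is 30.91 cm to the left of lens 1 (virtual), which is 98.1 − (-30.91) = 129.0 cm to the left of lens 2, so d_o2 = +129.0 cm.
Lens 2 is diverging, so f₂ = −26.3 cm.
Lens 2: 1/d_i2 = 1/f₂ − 1/d_o2 = 1/(-26.3) − 1/(129.0) = -0.04577, so d_i2 = -21.8 cm.
The final image is virtual, 21.8 cm to the left of lens 2 (overall magnification ≈ 0.86).

21.8 cm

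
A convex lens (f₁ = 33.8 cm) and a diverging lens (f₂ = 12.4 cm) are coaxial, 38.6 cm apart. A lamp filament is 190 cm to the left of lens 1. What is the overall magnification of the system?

m = -0.271

Lens 1: 1/d_i1 = 1/(33.8) − 1/(190) = 0.02432, so d_i1 = 41.11 cm; m₁ = −d_i1/d_o1 = -0.2164.
d_o2 = 38.6 − (41.11) = -2.510 cm (virtual object).
f₂ = −12.4 cm (diverging).
Lens 2: 1/d_i2 = 1/(-12.4) − 1/(-2.510) = 0.3178, so d_i2 = 3.147 cm; m₂ = −d_i2/d_o2 = +1.254.
m = m₁·m₂ = (-0.2164)(+1.254) = -0.271.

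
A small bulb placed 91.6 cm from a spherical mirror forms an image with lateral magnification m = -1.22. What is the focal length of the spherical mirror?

f = 50.3 cm (concave)

m = −d_i/d_o ⇒ d_i = −m·d_o = −(-1.22)·(91.6) = 111.8 cm.
1/f = 1/d_o + 1/d_i = 1/(91.6) + 1/(111.8) = 0.01986, so f = 50.3 cm.
Since f is positive, the spherical mirror is concave.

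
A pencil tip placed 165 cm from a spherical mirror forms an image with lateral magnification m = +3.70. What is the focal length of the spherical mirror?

m = −d_i/d_o ⇒ d_i = −m·d_o = −(+3.70)·(165) = -610.5 cm.
1/f = 1/d_o + 1/d_i = 1/(165) + 1/(-610.5) = 0.004423, so f = 226 cm.
Since f is positive, the spherical mirror is concave.

f = 226 cm (concave)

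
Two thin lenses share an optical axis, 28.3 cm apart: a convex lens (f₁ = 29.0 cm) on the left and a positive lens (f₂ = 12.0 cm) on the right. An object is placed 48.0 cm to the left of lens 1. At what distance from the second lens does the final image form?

Lens 1: 1/d_i1 = 1/f₁ − 1/d_o1 = 1/(29.0) − 1/(48.0) = 0.01365, so d_i1 = 73.26 cm.
The intermediate image is 73.26 cm to the right of lens 1, which lies 44.96 cm to the right of lens 2 — a virtual object — so d_o2 = −44.96 cm.
Lens 2: 1/d_i2 = 1/f₂ − 1/d_o2 = 1/(12.0) − 1/(-44.96) = 0.1056, so d_i2 = 9.47 cm.
The final image is real, 9.47 cm to the right of lens 2 (overall magnification ≈ -0.32).

9.47 cm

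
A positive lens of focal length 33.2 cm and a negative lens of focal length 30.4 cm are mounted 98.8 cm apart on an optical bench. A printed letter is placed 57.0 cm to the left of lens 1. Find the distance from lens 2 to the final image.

11.8 cm

Lens 1: 1/d_i1 = 1/f₁ − 1/d_o1 = 1/(33.2) − 1/(57.0) = 0.01258, so d_i1 = 79.51 cm.
The intermediate image is 79.51 cm to the right of lens 1, which is 98.8 − (79.51) = 19.29 cm to the left of lens 2, so d_o2 = +19.29 cm.
Lens 2 is diverging, so f₂ = −30.4 cm.
Lens 2: 1/d_i2 = 1/f₂ − 1/d_o2 = 1/(-30.4) − 1/(19.29) = -0.08474, so d_i2 = -11.8 cm.
The final image is virtual, 11.8 cm to the left of lens 2 (overall magnification ≈ -0.85).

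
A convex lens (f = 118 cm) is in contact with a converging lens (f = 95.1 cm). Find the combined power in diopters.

P₁ = 1/f₁ = 1/(1.18 m) = +0.8475 D; P₂ = 1/f₂ = 1/(0.951 m) = +1.052 D.
For thin lenses in contact, P = P₁ + P₂ = (+0.8475) + (+1.052) = +1.90 D.

P = +1.90 D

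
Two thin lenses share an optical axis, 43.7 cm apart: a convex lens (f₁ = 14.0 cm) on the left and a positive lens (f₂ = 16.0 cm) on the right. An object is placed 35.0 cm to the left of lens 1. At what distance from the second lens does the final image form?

74.6 cm

Lens 1: 1/d_i1 = 1/f₁ − 1/d_o1 = 1/(14.0) − 1/(35.0) = 0.04286, so d_i1 = 23.33 cm.
The intermediate image is 23.33 cm to the right of lens 1, which is 43.7 − (23.33) = 20.37 cm to the left of lens 2, so d_o2 = +20.37 cm.
Lens 2: 1/d_i2 = 1/f₂ − 1/d_o2 = 1/(16.0) − 1/(20.37) = 0.01341, so d_i2 = 74.6 cm.
The final image is real, 74.6 cm to the right of lens 2 (overall magnification ≈ 2.4).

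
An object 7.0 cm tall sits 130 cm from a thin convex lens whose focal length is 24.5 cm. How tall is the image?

1/d_i = 1/f − 1/d_o = 1/(24.50) − 1/(130) = 0.03312, so d_i = 30.19 cm.
m = −d_i/d_o = -0.2322.
|h_i| = |m|·h_o = 0.2322 × 7.0 = 1.63 cm. The image is real, inverted and reduced, on the far side of the lens.

1.63 cm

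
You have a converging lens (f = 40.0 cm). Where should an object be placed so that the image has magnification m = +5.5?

32.7 cm

m = −d_i/d_o ⇒ d_i = −m·d_o.
1/f = 1/d_o + 1/d_i = 1/d_o − 1/(m·d_o) = (1 − 1/m)/d_o, so d_o = f(1 − 1/m) = (40.00)(1 − 1/(+5.5)) = 32.7 cm.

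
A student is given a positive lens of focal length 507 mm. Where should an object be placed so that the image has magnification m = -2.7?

695 mm

m = −d_i/d_o ⇒ d_i = −m·d_o.
1/f = 1/d_o + 1/d_i = 1/d_o − 1/(m·d_o) = (1 − 1/m)/d_o, so d_o = f(1 − 1/m) = (507.0)(1 − 1/(-2.7)) = 695 mm.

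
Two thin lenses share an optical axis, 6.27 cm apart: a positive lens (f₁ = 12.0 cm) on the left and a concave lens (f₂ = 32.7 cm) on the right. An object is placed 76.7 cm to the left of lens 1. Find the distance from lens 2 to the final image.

10.5 cm

Lens 1: 1/d_i1 = 1/f₁ − 1/d_o1 = 1/(12.0) − 1/(76.7) = 0.07030, so d_i1 = 14.23 cm.
The intermediate image is 14.23 cm to the right of lens 1, which lies 7.960 cm to the right of lens 2 — a virtual object — so d_o2 = −7.960 cm.
Lens 2 is diverging, so f₂ = −32.7 cm.
Lens 2: 1/d_i2 = 1/f₂ − 1/d_o2 = 1/(-32.7) − 1/(-7.960) = 0.09505, so d_i2 = 10.5 cm.
The final image is real, 10.5 cm to the right of lens 2 (overall magnification ≈ -0.25).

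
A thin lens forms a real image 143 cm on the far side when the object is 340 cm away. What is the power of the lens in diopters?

P = +0.993 D

d_i = +143 cm.
1/f = 1/d_o + 1/d_i = 1/(340) + 1/(143) = 0.009934 cm⁻¹.
f = 100.7 cm = 1.007 m, so P = 1/f = +0.993 D.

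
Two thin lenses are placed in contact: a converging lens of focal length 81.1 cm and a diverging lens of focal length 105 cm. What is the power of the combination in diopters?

P = +0.281 D

P₁ = 1/f₁ = 1/(0.811 m) = +1.233 D; P₂ = 1/f₂ = 1/(-1.05 m) = -0.9524 D.
For thin lenses in contact, P = P₁ + P₂ = (+1.233) + (-0.9524) = +0.281 D.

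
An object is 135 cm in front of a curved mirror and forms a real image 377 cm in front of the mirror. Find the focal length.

f = 99.4 cm (concave)

Real image ⇒ d_i = +377 cm.
1/f = 1/d_o + 1/d_i = 1/(135) + 1/(377) = 0.01006, so f = 99.4 cm.
Since f is positive, the curved mirror is concave.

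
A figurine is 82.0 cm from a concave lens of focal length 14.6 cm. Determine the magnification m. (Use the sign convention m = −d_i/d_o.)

m = +0.151

For a concave lens, f = -14.6 cm.
1/d_i = 1/f − 1/d_o = 1/(-14.60) − 1/(82.0) = -0.08069, so d_i = -12.39 cm.
m = −d_i/d_o = −(-12.39)/(82.0) = +0.151.
The image is virtual, upright and reduced, on the same side as the object.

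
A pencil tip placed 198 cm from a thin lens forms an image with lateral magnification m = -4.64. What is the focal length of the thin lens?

f = 163 cm (converging)

m = −d_i/d_o ⇒ d_i = −m·d_o = −(-4.64)·(198) = 918.7 cm.
1/f = 1/d_o + 1/d_i = 1/(198) + 1/(918.7) = 0.006139, so f = 163 cm.
Since f is positive, the thin lens is converging.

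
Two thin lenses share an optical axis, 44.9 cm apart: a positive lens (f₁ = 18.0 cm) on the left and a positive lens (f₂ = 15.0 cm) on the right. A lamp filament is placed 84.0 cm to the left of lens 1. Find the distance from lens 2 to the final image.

47.2 cm

Lens 1: 1/d_i1 = 1/f₁ − 1/d_o1 = 1/(18.0) − 1/(84.0) = 0.04365, so d_i1 = 22.91 cm.
The intermediate image is 22.91 cm to the right of lens 1, which is 44.9 − (22.91) = 21.99 cm to the left of lens 2, so d_o2 = +21.99 cm.
Lens 2: 1/d_i2 = 1/f₂ − 1/d_o2 = 1/(15.0) − 1/(21.99) = 0.02119, so d_i2 = 47.2 cm.
The final image is real, 47.2 cm to the right of lens 2 (overall magnification ≈ 0.59).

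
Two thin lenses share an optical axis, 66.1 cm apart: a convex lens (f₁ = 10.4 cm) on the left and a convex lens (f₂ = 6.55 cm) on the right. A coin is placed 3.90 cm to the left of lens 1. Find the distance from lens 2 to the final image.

Lens 1: 1/d_i1 = 1/f₁ − 1/d_o1 = 1/(10.4) − 1/(3.90) = -0.1603, so d_i1 = -6.240 cm.
The intermediate image is 6.240 cm to the left of lens 1 (virtual), which is 66.1 − (-6.240) = 72.34 cm to the left of lens 2, so d_o2 = +72.34 cm.
Lens 2: 1/d_i2 = 1/f₂ − 1/d_o2 = 1/(6.55) − 1/(72.34) = 0.1388, so d_i2 = 7.20 cm.
The final image is real, 7.20 cm to the right of lens 2 (overall magnification ≈ -0.16).

7.20 cm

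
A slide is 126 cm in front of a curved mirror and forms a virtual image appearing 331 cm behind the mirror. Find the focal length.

f = 203 cm (concave)

Virtual image ⇒ d_i = −331 cm.
1/f = 1/d_o + 1/d_i = 1/(126) + 1/(-331) = 0.004915, so f = 203 cm.
Since f is positive, the curved mirror is concave.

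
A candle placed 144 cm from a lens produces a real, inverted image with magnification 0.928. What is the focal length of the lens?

f = 69.3 cm (converging)

m = −d_i/d_o ⇒ d_i = −m·d_o = −(-0.928)·(144) = 133.6 cm.
1/f = 1/d_o + 1/d_i = 1/(144) + 1/(133.6) = 0.01443, so f = 69.3 cm.
Since f is positive, the lens is converging.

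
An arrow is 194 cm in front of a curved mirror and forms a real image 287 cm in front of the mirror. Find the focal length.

f = 116 cm (concave)

Real image ⇒ d_i = +287 cm.
1/f = 1/d_o + 1/d_i = 1/(194) + 1/(287) = 0.008639, so f = 116 cm.
Since f is positive, the curved mirror is concave.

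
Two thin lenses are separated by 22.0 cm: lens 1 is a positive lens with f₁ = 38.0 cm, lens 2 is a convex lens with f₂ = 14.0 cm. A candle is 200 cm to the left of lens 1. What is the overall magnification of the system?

m = -0.0844

Lens 1: 1/d_i1 = 1/(38.0) − 1/(200) = 0.02132, so d_i1 = 46.91 cm; m₁ = −d_i1/d_o1 = -0.2345.
d_o2 = 22.0 − (46.91) = -24.91 cm (virtual object).
Lens 2: 1/d_i2 = 1/(14.0) − 1/(-24.91) = 0.1116, so d_i2 = 8.963 cm; m₂ = −d_i2/d_o2 = +0.3598.
m = m₁·m₂ = (-0.2345)(+0.3598) = -0.0844.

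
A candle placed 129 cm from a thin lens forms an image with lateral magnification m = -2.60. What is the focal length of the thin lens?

f = 93.2 cm (converging)

m = −d_i/d_o ⇒ d_i = −m·d_o = −(-2.60)·(129) = 335.4 cm.
1/f = 1/d_o + 1/d_i = 1/(129) + 1/(335.4) = 0.01073, so f = 93.2 cm.
Since f is positive, the thin lens is converging.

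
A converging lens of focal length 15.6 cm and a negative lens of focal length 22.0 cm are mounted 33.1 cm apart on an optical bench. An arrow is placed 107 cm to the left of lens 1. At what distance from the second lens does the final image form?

8.86 cm

Lens 1: 1/d_i1 = 1/f₁ − 1/d_o1 = 1/(15.6) − 1/(107) = 0.05476, so d_i1 = 18.26 cm.
The intermediate image is 18.26 cm to the right of lens 1, which is 33.1 − (18.26) = 14.84 cm to the left of lens 2, so d_o2 = +14.84 cm.
Lens 2 is diverging, so f₂ = −22.0 cm.
Lens 2: 1/d_i2 = 1/f₂ − 1/d_o2 = 1/(-22.0) − 1/(14.84) = -0.1128, so d_i2 = -8.86 cm.
The final image is virtual, 8.86 cm to the left of lens 2 (overall magnification ≈ -0.10).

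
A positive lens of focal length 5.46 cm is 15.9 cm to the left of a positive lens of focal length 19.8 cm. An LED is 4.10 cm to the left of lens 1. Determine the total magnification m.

Lens 1: 1/d_i1 = 1/(5.46) − 1/(4.10) = -0.06075, so d_i1 = -16.46 cm; m₁ = −d_i1/d_o1 = +4.015.
d_o2 = 15.9 − (-16.46) = 32.36 cm.
Lens 2: 1/d_i2 = 1/(19.8) − 1/(32.36) = 0.01960, so d_i2 = 51.01 cm; m₂ = −d_i2/d_o2 = -1.576.
m = m₁·m₂ = (+4.015)(-1.576) = -6.33.

m = -6.33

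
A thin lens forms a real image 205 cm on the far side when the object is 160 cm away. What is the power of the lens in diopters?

P = +1.11 D

d_i = +205 cm.
1/f = 1/d_o + 1/d_i = 1/(160) + 1/(205) = 0.01113 cm⁻¹.
f = 89.86 cm = 0.8986 m, so P = 1/f = +1.11 D.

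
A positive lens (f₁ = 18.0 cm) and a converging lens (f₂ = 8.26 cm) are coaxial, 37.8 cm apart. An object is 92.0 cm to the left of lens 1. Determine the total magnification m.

m = +0.281

Lens 1: 1/d_i1 = 1/(18.0) − 1/(92.0) = 0.04469, so d_i1 = 22.38 cm; m₁ = −d_i1/d_o1 = -0.2433.
d_o2 = 37.8 − (22.38) = 15.42 cm.
Lens 2: 1/d_i2 = 1/(8.26) − 1/(15.42) = 0.05621, so d_i2 = 17.79 cm; m₂ = −d_i2/d_o2 = -1.154.
m = m₁·m₂ = (-0.2433)(-1.154) = +0.281.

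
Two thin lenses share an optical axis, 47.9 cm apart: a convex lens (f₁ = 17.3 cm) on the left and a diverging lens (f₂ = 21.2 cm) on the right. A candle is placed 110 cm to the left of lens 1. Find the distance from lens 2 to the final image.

11.9 cm

Lens 1: 1/d_i1 = 1/f₁ − 1/d_o1 = 1/(17.3) − 1/(110) = 0.04871, so d_i1 = 20.53 cm.
The intermediate image is 20.53 cm to the right of lens 1, which is 47.9 − (20.53) = 27.37 cm to the left of lens 2, so d_o2 = +27.37 cm.
Lens 2 is diverging, so f₂ = −21.2 cm.
Lens 2: 1/d_i2 = 1/f₂ − 1/d_o2 = 1/(-21.2) − 1/(27.37) = -0.08371, so d_i2 = -11.9 cm.
The final image is virtual, 11.9 cm to the left of lens 2 (overall magnification ≈ -0.081).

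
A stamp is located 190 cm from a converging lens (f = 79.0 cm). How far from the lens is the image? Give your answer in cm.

Lens equation: 1/v = 1/f − 1/u = 1/(79.00) − 1/(190) = 0.01266 − 0.005263 = 0.007395, so v = 135 cm.
The image is real, inverted and reduced, on the far side of the lens.

135 cm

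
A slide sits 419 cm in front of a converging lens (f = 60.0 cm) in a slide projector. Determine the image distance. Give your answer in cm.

70.0 cm

Thin-lens equation: 1/s_i = 1/f − 1/s_o = 1/(60.00) − 1/(419) = 0.01667 − 0.002387 = 0.01428, so s_i = 70.0 cm.
The image is real, inverted and reduced, on the far side of the lens.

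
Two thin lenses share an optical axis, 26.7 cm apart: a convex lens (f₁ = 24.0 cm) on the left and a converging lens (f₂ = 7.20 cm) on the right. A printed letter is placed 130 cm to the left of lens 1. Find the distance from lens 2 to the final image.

1.98 cm

Lens 1: 1/d_i1 = 1/f₁ − 1/d_o1 = 1/(24.0) − 1/(130) = 0.03397, so d_i1 = 29.43 cm.
The intermediate image is 29.43 cm to the right of lens 1, which lies 2.730 cm to the right of lens 2 — a virtual object — so d_o2 = −2.730 cm.
Lens 2: 1/d_i2 = 1/f₂ − 1/d_o2 = 1/(7.20) − 1/(-2.730) = 0.5052, so d_i2 = 1.98 cm.
The final image is real, 1.98 cm to the right of lens 2 (overall magnification ≈ -0.16).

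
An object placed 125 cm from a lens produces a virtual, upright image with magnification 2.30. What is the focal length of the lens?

m = −d_i/d_o ⇒ d_i = −m·d_o = −(+2.30)·(125) = -287.5 cm.
1/f = 1/d_o + 1/d_i = 1/(125) + 1/(-287.5) = 0.004522, so f = 221 cm.
Since f is positive, the lens is converging.

f = 221 cm (converging)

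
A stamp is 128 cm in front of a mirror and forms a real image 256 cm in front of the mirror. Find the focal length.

f = 85.3 cm (concave)

Real image ⇒ d_i = +256 cm.
1/f = 1/d_o + 1/d_i = 1/(128) + 1/(256) = 0.01172, so f = 85.3 cm.
Since f is positive, the mirror is concave.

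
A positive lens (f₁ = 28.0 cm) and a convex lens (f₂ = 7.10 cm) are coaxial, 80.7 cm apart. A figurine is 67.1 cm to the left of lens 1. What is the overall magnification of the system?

Lens 1: 1/d_i1 = 1/(28.0) − 1/(67.1) = 0.02081, so d_i1 = 48.05 cm; m₁ = −d_i1/d_o1 = -0.7161.
d_o2 = 80.7 − (48.05) = 32.65 cm.
Lens 2: 1/d_i2 = 1/(7.10) − 1/(32.65) = 0.1102, so d_i2 = 9.073 cm; m₂ = −d_i2/d_o2 = -0.2779.
m = m₁·m₂ = (-0.7161)(-0.2779) = +0.199.

m = +0.199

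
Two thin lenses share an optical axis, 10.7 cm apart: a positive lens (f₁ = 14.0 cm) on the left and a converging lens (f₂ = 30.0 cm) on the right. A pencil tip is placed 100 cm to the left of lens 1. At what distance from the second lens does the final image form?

4.70 cm

Lens 1: 1/d_i1 = 1/f₁ − 1/d_o1 = 1/(14.0) − 1/(100) = 0.06143, so d_i1 = 16.28 cm.
The intermediate image is 16.28 cm to the right of lens 1, which lies 5.580 cm to the right of lens 2 — a virtual object — so d_o2 = −5.580 cm.
Lens 2: 1/d_i2 = 1/f₂ − 1/d_o2 = 1/(30.0) − 1/(-5.580) = 0.2125, so d_i2 = 4.70 cm.
The final image is real, 4.70 cm to the right of lens 2 (overall magnification ≈ -0.14).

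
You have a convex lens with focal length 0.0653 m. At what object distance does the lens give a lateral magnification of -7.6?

m = −d_i/d_o ⇒ d_i = −m·d_o.
1/f = 1/d_o + 1/d_i = 1/d_o − 1/(m·d_o) = (1 − 1/m)/d_o, so d_o = f(1 − 1/m) = (0.06530)(1 − 1/(-7.6)) = 0.0739 m.

0.0739 m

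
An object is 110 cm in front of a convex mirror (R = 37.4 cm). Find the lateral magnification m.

f = R/2 = 37.4/2 = 18.70 cm; for a convex mirror, f = -18.70 cm.
1/d_i = 1/f − 1/d_o = 1/(-18.70) − 1/(110) = -0.06257, so d_i = -15.98 cm.
m = −d_i/d_o = −(-15.98)/(110) = +0.145.
The image is virtual, upright and reduced, behind the mirror.

m = +0.145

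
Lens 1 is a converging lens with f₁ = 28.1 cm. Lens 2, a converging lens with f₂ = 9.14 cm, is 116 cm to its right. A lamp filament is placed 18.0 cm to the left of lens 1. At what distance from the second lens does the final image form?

9.67 cm

Lens 1: 1/d_i1 = 1/f₁ − 1/d_o1 = 1/(28.1) − 1/(18.0) = -0.01997, so d_i1 = -50.08 cm.
The intermediate image is 50.08 cm to the left of lens 1 (virtual), which is 116 − (-50.08) = 166.1 cm to the left of lens 2, so d_o2 = +166.1 cm.
Lens 2: 1/d_i2 = 1/f₂ − 1/d_o2 = 1/(9.14) − 1/(166.1) = 0.1034, so d_i2 = 9.67 cm.
The final image is real, 9.67 cm to the right of lens 2 (overall magnification ≈ -0.16).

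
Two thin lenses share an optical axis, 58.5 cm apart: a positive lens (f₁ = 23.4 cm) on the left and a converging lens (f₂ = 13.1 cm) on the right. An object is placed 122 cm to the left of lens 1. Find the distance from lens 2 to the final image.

23.5 cm

Lens 1: 1/d_i1 = 1/f₁ − 1/d_o1 = 1/(23.4) − 1/(122) = 0.03454, so d_i1 = 28.95 cm.
The intermediate image is 28.95 cm to the right of lens 1, which is 58.5 − (28.95) = 29.55 cm to the left of lens 2, so d_o2 = +29.55 cm.
Lens 2: 1/d_i2 = 1/f₂ − 1/d_o2 = 1/(13.1) − 1/(29.55) = 0.04249, so d_i2 = 23.5 cm.
The final image is real, 23.5 cm to the right of lens 2 (overall magnification ≈ 0.19).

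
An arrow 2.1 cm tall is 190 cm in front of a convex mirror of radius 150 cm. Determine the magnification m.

f = R/2 = 150/2 = 75.00 cm; for a convex mirror, f = -75.00 cm.
1/d_i = 1/f − 1/d_o = 1/(-75.00) − 1/(190) = -0.01860, so d_i = -53.77 cm.
m = −d_i/d_o = −(-53.77)/(190) = +0.283.
The image is virtual, upright and reduced, behind the mirror.

m = +0.283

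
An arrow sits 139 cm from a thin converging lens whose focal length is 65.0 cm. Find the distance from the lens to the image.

122 cm

Thin-lens equation: 1/s_i = 1/f − 1/s_o = 1/(65.00) − 1/(139) = 0.01538 − 0.007194 = 0.008190, so s_i = 122 cm.
The image is real, inverted and reduced, on the far side of the lens.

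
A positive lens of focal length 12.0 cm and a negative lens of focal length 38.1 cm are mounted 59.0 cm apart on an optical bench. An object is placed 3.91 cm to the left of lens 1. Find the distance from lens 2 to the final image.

24.0 cm

Lens 1: 1/d_i1 = 1/f₁ − 1/d_o1 = 1/(12.0) − 1/(3.91) = -0.1724, so d_i1 = -5.800 cm.
The intermediate image is 5.800 cm to the left of lens 1 (virtual), which is 59.0 − (-5.800) = 64.80 cm to the left of lens 2, so d_o2 = +64.80 cm.
Lens 2 is diverging, so f₂ = −38.1 cm.
Lens 2: 1/d_i2 = 1/f₂ − 1/d_o2 = 1/(-38.1) − 1/(64.80) = -0.04168, so d_i2 = -24.0 cm.
The final image is virtual, 24.0 cm to the left of lens 2 (overall magnification ≈ 0.55).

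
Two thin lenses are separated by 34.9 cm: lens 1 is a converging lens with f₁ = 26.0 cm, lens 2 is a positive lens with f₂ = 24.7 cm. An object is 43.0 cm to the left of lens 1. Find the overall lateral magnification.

m = -0.680

Lens 1: 1/d_i1 = 1/(26.0) − 1/(43.0) = 0.01521, so d_i1 = 65.76 cm; m₁ = −d_i1/d_o1 = -1.529.
d_o2 = 34.9 − (65.76) = -30.86 cm (virtual object).
Lens 2: 1/d_i2 = 1/(24.7) − 1/(-30.86) = 0.07289, so d_i2 = 13.72 cm; m₂ = −d_i2/d_o2 = +0.4446.
m = m₁·m₂ = (-1.529)(+0.4446) = -0.680.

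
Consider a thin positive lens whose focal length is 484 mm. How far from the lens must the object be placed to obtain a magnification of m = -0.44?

m = −d_i/d_o ⇒ d_i = −m·d_o.
1/f = 1/d_o + 1/d_i = 1/d_o − 1/(m·d_o) = (1 − 1/m)/d_o, so d_o = f(1 − 1/m) = (484.0)(1 − 1/(-0.44)) = 1580 mm.

1580 mm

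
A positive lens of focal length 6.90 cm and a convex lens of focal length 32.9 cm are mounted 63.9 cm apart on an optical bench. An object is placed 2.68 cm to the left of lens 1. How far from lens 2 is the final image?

63.5 cm

Lens 1: 1/d_i1 = 1/f₁ − 1/d_o1 = 1/(6.90) − 1/(2.68) = -0.2282, so d_i1 = -4.382 cm.
The intermediate image is 4.382 cm to the left of lens 1 (virtual), which is 63.9 − (-4.382) = 68.28 cm to the left of lens 2, so d_o2 = +68.28 cm.
Lens 2: 1/d_i2 = 1/f₂ − 1/d_o2 = 1/(32.9) − 1/(68.28) = 0.01575, so d_i2 = 63.5 cm.
The final image is real, 63.5 cm to the right of lens 2 (overall magnification ≈ -1.5).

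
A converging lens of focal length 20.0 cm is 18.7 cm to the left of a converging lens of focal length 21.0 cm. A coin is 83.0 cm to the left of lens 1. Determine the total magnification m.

Lens 1: 1/d_i1 = 1/(20.0) − 1/(83.0) = 0.03795, so d_i1 = 26.35 cm; m₁ = −d_i1/d_o1 = -0.3175.
d_o2 = 18.7 − (26.35) = -7.650 cm (virtual object).
Lens 2: 1/d_i2 = 1/(21.0) − 1/(-7.650) = 0.1783, so d_i2 = 5.607 cm; m₂ = −d_i2/d_o2 = +0.7330.
m = m₁·m₂ = (-0.3175)(+0.7330) = -0.233.

m = -0.233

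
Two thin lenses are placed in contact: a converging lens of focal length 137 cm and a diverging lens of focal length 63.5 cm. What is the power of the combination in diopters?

P₁ = 1/f₁ = 1/(1.37 m) = +0.7299 D; P₂ = 1/f₂ = 1/(-0.635 m) = -1.575 D.
For thin lenses in contact, P = P₁ + P₂ = (+0.7299) + (-1.575) = -0.845 D.

P = -0.845 D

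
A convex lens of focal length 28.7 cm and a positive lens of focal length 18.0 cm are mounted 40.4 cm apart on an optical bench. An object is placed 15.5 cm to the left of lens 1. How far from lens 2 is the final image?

Lens 1: 1/d_i1 = 1/f₁ − 1/d_o1 = 1/(28.7) − 1/(15.5) = -0.02967, so d_i1 = -33.70 cm.
The intermediate image is 33.70 cm to the left of lens 1 (virtual), which is 40.4 − (-33.70) = 74.10 cm to the left of lens 2, so d_o2 = +74.10 cm.
Lens 2: 1/d_i2 = 1/f₂ − 1/d_o2 = 1/(18.0) − 1/(74.10) = 0.04206, so d_i2 = 23.8 cm.
The final image is real, 23.8 cm to the right of lens 2 (overall magnification ≈ -0.70).

23.8 cm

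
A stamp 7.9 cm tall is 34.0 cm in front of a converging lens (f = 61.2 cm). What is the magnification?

1/d_i = 1/f − 1/d_o = 1/(61.20) − 1/(34.0) = -0.01307, so d_i = -76.50 cm.
m = −d_i/d_o = −(-76.50)/(34.0) = +2.25.
The image is virtual, upright and enlarged, on the same side as the object.

m = +2.25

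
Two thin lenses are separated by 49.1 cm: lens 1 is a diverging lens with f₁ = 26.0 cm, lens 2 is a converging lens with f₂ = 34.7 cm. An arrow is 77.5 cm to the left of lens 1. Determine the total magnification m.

f₁ = −26.0 cm (diverging).
Lens 1: 1/d_i1 = 1/(-26.0) − 1/(77.5) = -0.05136, so d_i1 = -19.47 cm; m₁ = −d_i1/d_o1 = +0.2512.
d_o2 = 49.1 − (-19.47) = 68.57 cm.
Lens 2: 1/d_i2 = 1/(34.7) − 1/(68.57) = 0.01423, so d_i2 = 70.25 cm; m₂ = −d_i2/d_o2 = -1.025.
m = m₁·m₂ = (+0.2512)(-1.025) = -0.257.

m = -0.257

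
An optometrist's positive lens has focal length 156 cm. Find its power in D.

f = 156 cm = 1.56 m.
P = 1/f = 1/(1.56 m) = +0.641 D.

P = +0.641 D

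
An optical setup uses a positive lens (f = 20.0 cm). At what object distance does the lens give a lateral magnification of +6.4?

m = −d_i/d_o ⇒ d_i = −m·d_o.
1/f = 1/d_o + 1/d_i = 1/d_o − 1/(m·d_o) = (1 − 1/m)/d_o, so d_o = f(1 − 1/m) = (20.00)(1 − 1/(+6.4)) = 16.9 cm.

16.9 cm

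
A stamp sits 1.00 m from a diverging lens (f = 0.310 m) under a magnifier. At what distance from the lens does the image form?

0.237 m

For a diverging lens, f = -0.310 m.
Thin-lens equation: 1/v = 1/f − 1/u = 1/(-0.3100) − 1/(1.00) = -3.226 − 1.000 = -4.226, so v = -0.237 m.
The image is virtual, upright and reduced, on the same side as the object.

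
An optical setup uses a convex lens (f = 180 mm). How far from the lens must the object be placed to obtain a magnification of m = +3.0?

m = −d_i/d_o ⇒ d_i = −m·d_o.
1/f = 1/d_o + 1/d_i = 1/d_o − 1/(m·d_o) = (1 − 1/m)/d_o, so d_o = f(1 − 1/m) = (180.0)(1 − 1/(+3.0)) = 120 mm.

120 mm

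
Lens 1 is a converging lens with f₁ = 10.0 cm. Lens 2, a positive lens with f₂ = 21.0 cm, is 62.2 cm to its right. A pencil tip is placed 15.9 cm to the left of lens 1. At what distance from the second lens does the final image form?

51.9 cm

Lens 1: 1/d_i1 = 1/f₁ − 1/d_o1 = 1/(10.0) − 1/(15.9) = 0.03711, so d_i1 = 26.95 cm.
The intermediate image is 26.95 cm to the right of lens 1, which is 62.2 − (26.95) = 35.25 cm to the left of lens 2, so d_o2 = +35.25 cm.
Lens 2: 1/d_i2 = 1/f₂ − 1/d_o2 = 1/(21.0) − 1/(35.25) = 0.01925, so d_i2 = 51.9 cm.
The final image is real, 51.9 cm to the right of lens 2 (overall magnification ≈ 2.5).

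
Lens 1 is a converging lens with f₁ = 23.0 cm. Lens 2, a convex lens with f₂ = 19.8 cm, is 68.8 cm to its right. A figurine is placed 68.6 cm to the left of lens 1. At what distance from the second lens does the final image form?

47.0 cm

Lens 1: 1/d_i1 = 1/f₁ − 1/d_o1 = 1/(23.0) − 1/(68.6) = 0.02890, so d_i1 = 34.60 cm.
The intermediate image is 34.60 cm to the right of lens 1, which is 68.8 − (34.60) = 34.20 cm to the left of lens 2, so d_o2 = +34.20 cm.
Lens 2: 1/d_i2 = 1/f₂ − 1/d_o2 = 1/(19.8) − 1/(34.20) = 0.02127, so d_i2 = 47.0 cm.
The final image is real, 47.0 cm to the right of lens 2 (overall magnification ≈ 0.69).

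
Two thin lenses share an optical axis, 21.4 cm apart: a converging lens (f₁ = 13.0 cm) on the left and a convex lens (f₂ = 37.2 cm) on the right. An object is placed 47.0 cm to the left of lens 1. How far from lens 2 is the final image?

3.78 cm

Lens 1: 1/d_i1 = 1/f₁ − 1/d_o1 = 1/(13.0) − 1/(47.0) = 0.05565, so d_i1 = 17.97 cm.
The intermediate image is 17.97 cm to the right of lens 1, which is 21.4 − (17.97) = 3.430 cm to the left of lens 2, so d_o2 = +3.430 cm.
Lens 2: 1/d_i2 = 1/f₂ − 1/d_o2 = 1/(37.2) − 1/(3.430) = -0.2647, so d_i2 = -3.78 cm.
The final image is virtual, 3.78 cm to the left of lens 2 (overall magnification ≈ -0.42).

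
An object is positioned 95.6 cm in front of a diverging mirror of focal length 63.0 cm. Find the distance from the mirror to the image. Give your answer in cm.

For a diverging mirror, f = -63.0 cm.
Mirror equation: 1/q = 1/f − 1/p = 1/(-63.00) − 1/(95.6) = -0.01587 − 0.01046 = -0.02633, so q = -38.0 cm.
The image is virtual, upright and reduced, behind the mirror.

38.0 cm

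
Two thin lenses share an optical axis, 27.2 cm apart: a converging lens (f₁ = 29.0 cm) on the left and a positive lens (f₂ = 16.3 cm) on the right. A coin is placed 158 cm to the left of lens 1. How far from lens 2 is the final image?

5.51 cm

Lens 1: 1/d_i1 = 1/f₁ − 1/d_o1 = 1/(29.0) − 1/(158) = 0.02815, so d_i1 = 35.52 cm.
The intermediate image is 35.52 cm to the right of lens 1, which lies 8.320 cm to the right of lens 2 — a virtual object — so d_o2 = −8.320 cm.
Lens 2: 1/d_i2 = 1/f₂ − 1/d_o2 = 1/(16.3) − 1/(-8.320) = 0.1815, so d_i2 = 5.51 cm.
The final image is real, 5.51 cm to the right of lens 2 (overall magnification ≈ -0.15).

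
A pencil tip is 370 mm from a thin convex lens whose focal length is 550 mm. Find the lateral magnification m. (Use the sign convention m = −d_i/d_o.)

1/d_i = 1/f − 1/d_o = 1/(550.0) − 1/(370) = -0.0008845, so d_i = -1131 mm.
m = −d_i/d_o = −(-1131)/(370) = +3.06.
The image is virtual, upright and enlarged, on the same side as the object.

m = +3.06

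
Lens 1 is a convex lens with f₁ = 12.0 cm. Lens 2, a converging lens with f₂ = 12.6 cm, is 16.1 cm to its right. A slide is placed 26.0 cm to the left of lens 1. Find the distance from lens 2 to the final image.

4.15 cm

Lens 1: 1/d_i1 = 1/f₁ − 1/d_o1 = 1/(12.0) − 1/(26.0) = 0.04487, so d_i1 = 22.29 cm.
The intermediate image is 22.29 cm to the right of lens 1, which lies 6.190 cm to the right of lens 2 — a virtual object — so d_o2 = −6.190 cm.
Lens 2: 1/d_i2 = 1/f₂ − 1/d_o2 = 1/(12.6) − 1/(-6.190) = 0.2409, so d_i2 = 4.15 cm.
The final image is real, 4.15 cm to the right of lens 2 (overall magnification ≈ -0.57).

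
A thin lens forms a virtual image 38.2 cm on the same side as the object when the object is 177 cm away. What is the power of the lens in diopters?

P = -2.05 D

Virtual image ⇒ d_i = −38.2 cm.
1/f = 1/d_o + 1/d_i = 1/(177) + 1/(-38.2) = -0.02053 cm⁻¹.
f = -48.71 cm = -0.4871 m, so P = 1/f = -2.05 D.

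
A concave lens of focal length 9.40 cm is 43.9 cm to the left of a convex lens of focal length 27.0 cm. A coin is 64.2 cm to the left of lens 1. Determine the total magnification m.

f₁ = −9.40 cm (diverging).
Lens 1: 1/d_i1 = 1/(-9.40) − 1/(64.2) = -0.1220, so d_i1 = -8.199 cm; m₁ = −d_i1/d_o1 = +0.1277.
d_o2 = 43.9 − (-8.199) = 52.10 cm.
Lens 2: 1/d_i2 = 1/(27.0) − 1/(52.10) = 0.01784, so d_i2 = 56.04 cm; m₂ = −d_i2/d_o2 = -1.076.
m = m₁·m₂ = (+0.1277)(-1.076) = -0.137.

m = -0.137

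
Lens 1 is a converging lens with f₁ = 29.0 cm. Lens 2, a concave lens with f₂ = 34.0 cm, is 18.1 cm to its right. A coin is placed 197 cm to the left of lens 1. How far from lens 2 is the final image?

Lens 1: 1/d_i1 = 1/f₁ − 1/d_o1 = 1/(29.0) − 1/(197) = 0.02941, so d_i1 = 34.01 cm.
The intermediate image is 34.01 cm to the right of lens 1, which lies 15.91 cm to the right of lens 2 — a virtual object — so d_o2 = −15.91 cm.
Lens 2 is diverging, so f₂ = −34.0 cm.
Lens 2: 1/d_i2 = 1/f₂ − 1/d_o2 = 1/(-34.0) − 1/(-15.91) = 0.03344, so d_i2 = 29.9 cm.
The final image is real, 29.9 cm to the right of lens 2 (overall magnification ≈ -0.32).

29.9 cm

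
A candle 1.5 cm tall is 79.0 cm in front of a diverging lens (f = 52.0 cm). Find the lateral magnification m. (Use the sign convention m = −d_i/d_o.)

m = +0.397

For a diverging lens, f = -52.0 cm.
1/d_i = 1/f − 1/d_o = 1/(-52.00) − 1/(79.0) = -0.03189, so d_i = -31.36 cm.
m = −d_i/d_o = −(-31.36)/(79.0) = +0.397.
The image is virtual, upright and reduced, on the same side as the object.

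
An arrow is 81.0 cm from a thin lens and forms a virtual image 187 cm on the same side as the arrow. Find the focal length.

f = 143 cm (converging)

Virtual image ⇒ d_i = −187 cm.
1/f = 1/d_o + 1/d_i = 1/(81.0) + 1/(-187) = 0.006998, so f = 143 cm.
Since f is positive, the thin lens is converging.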